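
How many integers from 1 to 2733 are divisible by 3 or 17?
⌊2733/3⌋ + ⌊2733/17⌋ - ⌊2733/51⌋ = 911 + 160 - 53 = 1018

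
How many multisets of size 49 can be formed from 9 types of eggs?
C(49+9-1, 9-1) = C(57, 8) = 1652411475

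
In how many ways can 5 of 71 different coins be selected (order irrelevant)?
C(71,5) = 71!/(5!×66!) = 13019909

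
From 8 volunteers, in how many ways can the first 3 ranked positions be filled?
P(8,3) = 8!/(8-3)! = 336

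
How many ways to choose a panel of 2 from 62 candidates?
C(62,2) = 62!/(2!×60!) = 1891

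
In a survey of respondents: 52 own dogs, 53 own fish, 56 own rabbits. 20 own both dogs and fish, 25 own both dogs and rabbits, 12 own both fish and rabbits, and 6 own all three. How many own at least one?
|A∪B∪C| = 52+53+56-20-25-12+6 = 110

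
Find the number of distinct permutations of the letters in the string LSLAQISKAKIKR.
13! / (2! × 1! × 1! × 3! × 2! × 2! × 2!) = 64864800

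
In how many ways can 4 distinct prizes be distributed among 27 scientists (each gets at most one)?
P(27,4) = 27!/(27-4)! = 421200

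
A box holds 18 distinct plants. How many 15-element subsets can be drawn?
C(18,15) = 18!/(15!×3!) = 816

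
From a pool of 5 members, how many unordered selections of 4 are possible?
C(5,4) = 5!/(4!×1!) = 5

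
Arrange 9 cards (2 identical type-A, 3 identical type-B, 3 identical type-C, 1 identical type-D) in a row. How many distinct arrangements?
9! / (2! × 3! × 3! × 1!) = 5040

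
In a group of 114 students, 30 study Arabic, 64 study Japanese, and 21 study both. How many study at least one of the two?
|A∪B| = |A| + |B| - |A∩B| = 30 + 64 - 21 = 73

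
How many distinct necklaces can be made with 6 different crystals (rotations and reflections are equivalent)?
(6-1)!/2 = 120/2 = 60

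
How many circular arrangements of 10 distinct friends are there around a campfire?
Circular: fix one position, arrange the rest. (10-1)! = 362880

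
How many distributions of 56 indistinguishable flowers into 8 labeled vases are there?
C(56+8-1, 8-1) = C(63, 7) = 553270671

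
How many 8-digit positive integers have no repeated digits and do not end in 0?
Last digit: 9 nonzero choices. First digit: 8 (nonzero, ≠last). Middle 6: P(8,6) = 20160. Total = 1451520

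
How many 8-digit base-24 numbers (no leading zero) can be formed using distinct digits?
First digit: 23 choices (nonzero). Then descending: 23 × 23 × 22 × 21 × 20 × 19 × 18 × 17 = 28418599440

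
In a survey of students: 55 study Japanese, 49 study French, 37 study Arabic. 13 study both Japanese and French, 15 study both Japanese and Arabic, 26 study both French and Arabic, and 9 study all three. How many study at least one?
|A∪B∪C| = 55+49+37-13-15-26+9 = 96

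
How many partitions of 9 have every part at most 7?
Let r_j(i) = number of partitions of i into parts ≤ j, for i = 0..9. r_1(i) = 1 for all i; r_j(i) = r_{j-1}(i) + r_j(i-j). Rows j = 2..7: ≤2: 1 1 2 2 3 3 4 4 5 5; ≤3: 1 1 2 3 4 5 7 8 10 12; ≤4: 1 1 2 3 5 6 9 11 15 18; ≤5: 1 1 2 3 5 7 10 13 18 23; ≤6: 1 1 2 3 5 7 11 14 20 26; ≤7: 1 1 2 3 5 7 11 15 21 28. r_7(9) = 28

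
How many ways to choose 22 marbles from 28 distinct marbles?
C(28,22) = 28!/(22!×6!) = 376740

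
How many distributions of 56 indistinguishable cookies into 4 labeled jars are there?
C(56+4-1, 4-1) = C(59, 3) = 32509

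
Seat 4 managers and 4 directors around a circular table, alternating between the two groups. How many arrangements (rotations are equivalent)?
Fix one of the managers: (4-1)! ways for the remaining managers, × 4! ways for the directors = 6 × 24 = 144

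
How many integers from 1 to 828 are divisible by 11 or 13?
⌊828/11⌋ + ⌊828/13⌋ - ⌊828/143⌋ = 75 + 63 - 5 = 133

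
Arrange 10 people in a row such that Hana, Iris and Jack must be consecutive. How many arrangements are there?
Treat the 3 as one block: (10-3+1)! × 3! = 40320 × 6 = 241920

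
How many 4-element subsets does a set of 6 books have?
C(6,4) = 6!/(4!×2!) = 15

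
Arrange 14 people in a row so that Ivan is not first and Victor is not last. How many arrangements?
By inclusion-exclusion: 14! - 2×(14-1)! + (14-2)! = 87178291200 - 12454041600 + 479001600 = 75203251200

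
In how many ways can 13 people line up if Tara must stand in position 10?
Fix one position: (13-1)! = 479001600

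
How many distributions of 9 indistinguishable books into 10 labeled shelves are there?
C(9+10-1, 10-1) = C(18, 9) = 48620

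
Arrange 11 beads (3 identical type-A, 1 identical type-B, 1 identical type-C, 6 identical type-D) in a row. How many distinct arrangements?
11! / (3! × 1! × 1! × 6!) = 9240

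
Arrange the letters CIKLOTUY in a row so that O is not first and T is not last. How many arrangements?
By inclusion-exclusion: 8! - 2×(8-1)! + (8-2)! = 40320 - 10080 + 720 = 30960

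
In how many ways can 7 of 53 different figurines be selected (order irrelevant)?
C(53,7) = 53!/(7!×46!) = 154143080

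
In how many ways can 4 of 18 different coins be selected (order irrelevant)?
C(18,4) = 18!/(4!×14!) = 3060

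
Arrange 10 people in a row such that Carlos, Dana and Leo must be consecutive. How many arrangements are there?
Treat the 3 as one block: (10-3+1)! × 3! = 40320 × 6 = 241920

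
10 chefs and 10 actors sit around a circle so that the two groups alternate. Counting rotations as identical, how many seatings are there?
Fix one of the chefs: (10-1)! ways for the remaining chefs, × 10! ways for the actors = 362880 × 3628800 = 1316818944000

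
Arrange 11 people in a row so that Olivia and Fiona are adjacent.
Treat as block: (11-1)! × 2! = 3628800 × 2 = 7257600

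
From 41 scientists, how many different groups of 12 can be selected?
C(41,12) = 41!/(12!×29!) = 7898654920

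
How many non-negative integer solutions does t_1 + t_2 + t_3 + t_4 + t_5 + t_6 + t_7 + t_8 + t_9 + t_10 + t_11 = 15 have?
C(15+11-1, 11-1) = C(25, 10) = 3268760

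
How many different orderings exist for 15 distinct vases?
15! = 1307674368000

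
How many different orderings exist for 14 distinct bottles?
14! = 87178291200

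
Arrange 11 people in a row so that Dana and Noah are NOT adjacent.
Total - adjacent = 11! - (11-1)!×2 = 39916800 - 7257600 = 32659200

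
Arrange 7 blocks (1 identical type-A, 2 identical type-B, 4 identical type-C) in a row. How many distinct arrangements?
7! / (1! × 2! × 4!) = 105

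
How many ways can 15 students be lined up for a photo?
15! = 1307674368000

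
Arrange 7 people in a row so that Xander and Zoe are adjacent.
Treat as block: (7-1)! × 2! = 720 × 2 = 1440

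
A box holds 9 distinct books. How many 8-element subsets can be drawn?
C(9,8) = 9!/(8!×1!) = 9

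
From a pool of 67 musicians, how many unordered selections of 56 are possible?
C(67,56) = 67!/(56!×11!) = 1285063345176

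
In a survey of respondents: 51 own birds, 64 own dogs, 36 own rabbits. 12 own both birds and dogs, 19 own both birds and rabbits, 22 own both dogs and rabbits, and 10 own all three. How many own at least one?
|A∪B∪C| = 51+64+36-12-19-22+10 = 108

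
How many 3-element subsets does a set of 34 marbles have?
C(34,3) = 34!/(3!×31!) = 5984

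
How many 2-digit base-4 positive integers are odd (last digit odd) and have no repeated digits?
Last∈{1,3}. Last=0: 0. Last nonzero: 2×2×P(2,0) = 4. Total = 4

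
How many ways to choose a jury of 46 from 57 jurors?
C(57,46) = 57!/(46!×11!) = 184509266760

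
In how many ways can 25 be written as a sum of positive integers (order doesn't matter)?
Pentagonal recurrence p(n) = p(n-1) + p(n-2) - p(n-5) - p(n-7) + p(n-12) + p(n-15) - ... gives p(0..24) = 1, 1, 2, 3, 5, 7, 11, 15, 22, 30, 42, 56, 77, 101, 135, 176, 231, 297, 385, 490, 627, 792, 1002, 1255, 1575. p(25) = p(24) + p(23) - p(20) - p(18) + p(13) + p(10) - p(3) = 1575 + 1255 - 627 - 385 + 101 + 42 - 3 = 1958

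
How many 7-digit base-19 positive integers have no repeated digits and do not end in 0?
Last digit: 18 nonzero choices. First digit: 17 (nonzero, ≠last). Middle 5: P(17,5) = 742560. Total = 227223360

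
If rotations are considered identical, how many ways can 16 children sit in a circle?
Circular: fix one position, arrange the rest. (16-1)! = 1307674368000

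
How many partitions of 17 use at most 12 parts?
By conjugation, equals partitions of 17 into parts ≤ 12. Let r_j(i) = number of partitions of i into parts ≤ j, for i = 0..17. r_1(i) = 1 for all i; r_j(i) = r_{j-1}(i) + r_j(i-j). Rows j = 2..12: ≤2: 1 1 2 2 3 3 4 4 5 5 6 6 7 7 8 8 9 9; ≤3: 1 1 2 3 4 5 7 8 10 12 14 16 19 21 24 27 30 33; ≤4: 1 1 2 3 5 6 9 11 15 18 23 27 34 39 47 54 64 72; ≤5: 1 1 2 3 5 7 10 13 18 23 30 37 47 57 70 84 101 119; ≤6: 1 1 2 3 5 7 11 14 20 26 35 44 58 71 90 110 136 163; ≤7: 1 1 2 3 5 7 11 15 21 28 38 49 65 82 105 131 164 201; ≤8: 1 1 2 3 5 7 11 15 22 29 40 52 70 89 116 146 186 230; ≤9: 1 1 2 3 5 7 11 15 22 30 41 54 73 94 123 157 201 252; ≤10: 1 1 2 3 5 7 11 15 22 30 42 55 75 97 128 164 212 267; ≤11: 1 1 2 3 5 7 11 15 22 30 42 56 76 99 131 169 219 278; ≤12: 1 1 2 3 5 7 11 15 22 30 42 56 77 100 133 172 224 285. r_12(17) = 285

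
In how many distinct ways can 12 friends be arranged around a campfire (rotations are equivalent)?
Circular: fix one position, arrange the rest. (12-1)! = 39916800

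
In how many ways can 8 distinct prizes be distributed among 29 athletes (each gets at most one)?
P(29,8) = 29!/(29-8)! = 173059286400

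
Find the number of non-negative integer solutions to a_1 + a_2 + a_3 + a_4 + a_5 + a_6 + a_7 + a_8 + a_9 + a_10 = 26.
C(26+10-1, 10-1) = C(35, 9) = 70607460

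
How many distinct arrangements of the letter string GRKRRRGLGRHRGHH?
15! / (6! × 3! × 4! × 1! × 1!) = 12612600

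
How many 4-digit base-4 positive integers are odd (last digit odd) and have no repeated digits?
Last∈{1,3}. Last=0: 0. Last nonzero: 2×2×P(2,2) = 8. Total = 8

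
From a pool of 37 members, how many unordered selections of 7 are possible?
C(37,7) = 37!/(7!×30!) = 10295472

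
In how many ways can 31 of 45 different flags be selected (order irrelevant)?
C(45,31) = 45!/(31!×14!) = 166871334960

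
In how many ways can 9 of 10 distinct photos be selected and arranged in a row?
P(10,9) = 10!/(10-9)! = 3628800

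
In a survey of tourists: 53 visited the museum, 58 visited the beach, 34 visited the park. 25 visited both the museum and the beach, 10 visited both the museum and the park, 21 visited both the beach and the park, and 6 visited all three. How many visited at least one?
|A∪B∪C| = 53+58+34-25-10-21+6 = 95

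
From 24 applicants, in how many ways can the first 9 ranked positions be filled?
P(24,9) = 24!/(24-9)! = 474467051520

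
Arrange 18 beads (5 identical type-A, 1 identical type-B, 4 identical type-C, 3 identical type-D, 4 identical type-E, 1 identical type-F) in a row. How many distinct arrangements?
18! / (5! × 1! × 4! × 3! × 4! × 1!) = 15437822400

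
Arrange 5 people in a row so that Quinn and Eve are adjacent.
Treat as block: (5-1)! × 2! = 24 × 2 = 48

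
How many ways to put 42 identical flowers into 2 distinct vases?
C(42+2-1, 2-1) = C(43, 1) = 43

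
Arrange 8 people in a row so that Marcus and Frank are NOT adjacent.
Total - adjacent = 8! - (8-1)!×2 = 40320 - 10080 = 30240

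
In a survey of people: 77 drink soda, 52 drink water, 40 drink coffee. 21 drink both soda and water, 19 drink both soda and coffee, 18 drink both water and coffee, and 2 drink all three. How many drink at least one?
|A∪B∪C| = 77+52+40-21-19-18+2 = 113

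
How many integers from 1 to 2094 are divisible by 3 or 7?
⌊2094/3⌋ + ⌊2094/7⌋ - ⌊2094/21⌋ = 698 + 299 - 99 = 898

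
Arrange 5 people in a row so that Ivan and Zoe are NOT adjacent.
Total - adjacent = 5! - (5-1)!×2 = 120 - 48 = 72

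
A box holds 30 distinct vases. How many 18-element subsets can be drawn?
C(30,18) = 30!/(18!×12!) = 86493225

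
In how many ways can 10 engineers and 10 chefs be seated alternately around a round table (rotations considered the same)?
Fix one of the engineers: (10-1)! ways for the remaining engineers, × 10! ways for the chefs = 362880 × 3628800 = 1316818944000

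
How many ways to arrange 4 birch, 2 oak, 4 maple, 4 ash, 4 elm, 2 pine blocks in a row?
20! / (4! × 2! × 4! × 4! × 4! × 2!) = 1833241410000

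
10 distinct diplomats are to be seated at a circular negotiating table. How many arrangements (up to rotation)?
Circular: fix one position, arrange the rest. (10-1)! = 362880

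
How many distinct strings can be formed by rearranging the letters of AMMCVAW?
7! / (1! × 1! × 2! × 2! × 1!) = 1260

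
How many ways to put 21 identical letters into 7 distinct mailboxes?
C(21+7-1, 7-1) = C(27, 6) = 296010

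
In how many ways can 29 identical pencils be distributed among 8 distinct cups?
C(29+8-1, 8-1) = C(36, 7) = 8347680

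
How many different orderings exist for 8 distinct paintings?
8! = 40320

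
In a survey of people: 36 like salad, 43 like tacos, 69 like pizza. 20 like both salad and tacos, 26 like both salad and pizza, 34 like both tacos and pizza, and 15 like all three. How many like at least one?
|A∪B∪C| = 36+43+69-20-26-34+15 = 83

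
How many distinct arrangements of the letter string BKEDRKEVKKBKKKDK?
16! / (2! × 2! × 2! × 1! × 1! × 8!) = 64864800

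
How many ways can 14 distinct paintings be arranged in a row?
14! = 87178291200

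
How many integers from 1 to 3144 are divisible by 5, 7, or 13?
⌊3144/5⌋+⌊3144/7⌋+⌊3144/13⌋ - ⌊3144/35⌋-⌊3144/65⌋-⌊3144/91⌋ + ⌊3144/455⌋ = 628+449+241 - 89-48-34 + 6 = 1153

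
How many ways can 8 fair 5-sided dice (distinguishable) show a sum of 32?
Coefficient of x^32 in (x + x² + ... + x^5)^8. By inclusion-exclusion on dice exceeding 5: Σ_j (-1)^j C(8,j)·C(32-1-5j, 7) = C(8,0)·C(31,7) - C(8,1)·C(26,7) + C(8,2)·C(21,7) - C(8,3)·C(16,7) + C(8,4)·C(11,7) = 1·2629575 - 8·657800 + 28·116280 - 56·11440 + 70·330 = 5475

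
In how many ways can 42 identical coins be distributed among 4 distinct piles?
C(42+4-1, 4-1) = C(45, 3) = 14190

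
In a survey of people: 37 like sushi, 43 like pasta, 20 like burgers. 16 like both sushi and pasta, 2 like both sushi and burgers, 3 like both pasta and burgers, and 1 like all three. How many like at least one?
|A∪B∪C| = 37+43+20-16-2-3+1 = 80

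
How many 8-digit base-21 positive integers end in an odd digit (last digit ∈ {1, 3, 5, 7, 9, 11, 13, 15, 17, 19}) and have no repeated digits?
Last∈{1,3,5,7,9,11,13,15,17,19}. Last=0: 0. Last nonzero: 10×19×P(19,6) = 3711657600. Total = 3711657600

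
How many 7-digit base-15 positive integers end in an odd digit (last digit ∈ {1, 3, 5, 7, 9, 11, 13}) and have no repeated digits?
Last∈{1,3,5,7,9,11,13}. Last=0: 0. Last nonzero: 7×13×P(13,5) = 14054040. Total = 14054040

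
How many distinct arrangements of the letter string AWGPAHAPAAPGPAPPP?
17! / (2! × 1! × 7! × 6! × 1!) = 49008960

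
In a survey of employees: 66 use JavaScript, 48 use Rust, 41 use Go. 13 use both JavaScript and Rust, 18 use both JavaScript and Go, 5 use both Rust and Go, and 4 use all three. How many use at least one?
|A∪B∪C| = 66+48+41-13-18-5+4 = 123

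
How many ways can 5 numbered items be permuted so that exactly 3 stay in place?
Choose the 3 fixed points C(5,3) = 10, derange the rest: !2 = Σ_{j=0}^{2} (-1)^j·2!/j! = 2 - 2 + 1 = 1. Product = 10 × 1 = 10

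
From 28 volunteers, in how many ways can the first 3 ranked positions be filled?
P(28,3) = 28!/(28-3)! = 19656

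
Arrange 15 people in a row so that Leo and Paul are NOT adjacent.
Total - adjacent = 15! - (15-1)!×2 = 1307674368000 - 174356582400 = 1133317785600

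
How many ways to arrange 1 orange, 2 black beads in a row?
3! / (1! × 2!) = 3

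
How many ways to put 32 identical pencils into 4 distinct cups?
C(32+4-1, 4-1) = C(35, 3) = 6545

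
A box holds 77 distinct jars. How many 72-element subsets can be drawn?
C(77,72) = 77!/(72!×5!) = 19757815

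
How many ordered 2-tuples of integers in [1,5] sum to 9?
Coefficient of x^9 in (x + x² + ... + x^5)^2. By inclusion-exclusion on dice exceeding 5: Σ_j (-1)^j C(2,j)·C(9-1-5j, 1) = C(2,0)·C(8,1) - C(2,1)·C(3,1) = 1·8 - 2·3 = 2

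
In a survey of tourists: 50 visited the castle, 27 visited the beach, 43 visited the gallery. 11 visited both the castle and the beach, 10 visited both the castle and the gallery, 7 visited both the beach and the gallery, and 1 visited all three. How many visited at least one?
|A∪B∪C| = 50+27+43-11-10-7+1 = 93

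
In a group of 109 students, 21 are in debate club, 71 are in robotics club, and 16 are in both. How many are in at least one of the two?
|A∪B| = |A| + |B| - |A∩B| = 21 + 71 - 16 = 76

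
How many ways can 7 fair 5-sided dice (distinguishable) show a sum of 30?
Coefficient of x^30 in (x + x² + ... + x^5)^7. By inclusion-exclusion on dice exceeding 5: Σ_j (-1)^j C(7,j)·C(30-1-5j, 6) = C(7,0)·C(29,6) - C(7,1)·C(24,6) + C(7,2)·C(19,6) - C(7,3)·C(14,6) + C(7,4)·C(9,6) = 1·475020 - 7·134596 + 21·27132 - 35·3003 + 35·84 = 455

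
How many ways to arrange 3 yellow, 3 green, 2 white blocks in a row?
8! / (3! × 3! × 2!) = 560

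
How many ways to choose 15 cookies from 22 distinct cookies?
C(22,15) = 22!/(15!×7!) = 170544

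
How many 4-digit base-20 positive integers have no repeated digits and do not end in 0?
Last digit: 19 nonzero choices. First digit: 18 (nonzero, ≠last). Middle 2: P(18,2) = 306. Total = 104652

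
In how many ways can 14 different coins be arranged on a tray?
14! = 87178291200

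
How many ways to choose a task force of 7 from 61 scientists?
C(61,7) = 61!/(7!×54!) = 436270780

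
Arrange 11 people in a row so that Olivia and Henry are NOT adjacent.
Total - adjacent = 11! - (11-1)!×2 = 39916800 - 7257600 = 32659200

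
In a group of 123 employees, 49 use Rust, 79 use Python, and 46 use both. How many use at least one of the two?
|A∪B| = |A| + |B| - |A∩B| = 49 + 79 - 46 = 82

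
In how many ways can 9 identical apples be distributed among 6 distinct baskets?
C(9+6-1, 6-1) = C(14, 5) = 2002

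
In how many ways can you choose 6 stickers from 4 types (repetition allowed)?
C(6+4-1, 4-1) = C(9, 3) = 84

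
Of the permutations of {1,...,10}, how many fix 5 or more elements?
Exactly j fixed points: C(10,j)·!(10-j); sum over j ≥ 5 (derangement numbers via !m = (m-1)·(!(m-1) + !(m-2)): !0..!5 = 1, 0, 1, 2, 9, 44). Σ_{j=5}^{10} C(10,j)·!(10-j) = C(10,5)·!5 + C(10,6)·!4 + C(10,7)·!3 + C(10,8)·!2 + C(10,9)·!1 + C(10,10)·!0 = 252·44 + 210·9 + 120·2 + 45·1 + 10·0 + 1·1 = 13264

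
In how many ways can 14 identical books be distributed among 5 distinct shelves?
C(14+5-1, 5-1) = C(18, 4) = 3060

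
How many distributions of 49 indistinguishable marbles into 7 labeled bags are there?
C(49+7-1, 7-1) = C(55, 6) = 28989675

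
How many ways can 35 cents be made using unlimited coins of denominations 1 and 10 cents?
Coefficient of x^35 in 1/(1-x^1) · 1/(1-x^10). Use j coins of 10 for j = 0..⌊35/10⌋ = 3, the rest in 1s: 3 + 1 = 4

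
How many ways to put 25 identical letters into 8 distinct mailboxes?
C(25+8-1, 8-1) = C(32, 7) = 3365856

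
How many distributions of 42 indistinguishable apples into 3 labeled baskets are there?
C(42+3-1, 3-1) = C(44, 2) = 946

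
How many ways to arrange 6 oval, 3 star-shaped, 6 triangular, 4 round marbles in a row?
19! / (6! × 3! × 6! × 4!) = 1629547920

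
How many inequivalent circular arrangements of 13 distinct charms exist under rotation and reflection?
(13-1)!/2 = 479001600/2 = 239500800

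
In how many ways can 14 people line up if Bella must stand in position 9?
Fix one position: (14-1)! = 6227020800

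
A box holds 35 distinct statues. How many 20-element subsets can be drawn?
C(35,20) = 35!/(20!×15!) = 3247943160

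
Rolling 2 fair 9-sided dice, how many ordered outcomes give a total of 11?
Coefficient of x^11 in (x + x² + ... + x^9)^2. By inclusion-exclusion on dice exceeding 9: Σ_j (-1)^j C(2,j)·C(11-1-9j, 1) = C(2,0)·C(10,1) - C(2,1)·C(1,1) = 1·10 - 2·1 = 8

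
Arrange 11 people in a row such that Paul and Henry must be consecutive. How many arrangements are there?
Treat the 2 as one block: (11-2+1)! × 2! = 3628800 × 2 = 7257600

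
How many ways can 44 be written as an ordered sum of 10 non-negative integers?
C(44+10-1, 10-1) = C(53, 9) = 4431613550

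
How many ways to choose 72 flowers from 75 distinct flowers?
C(75,72) = 75!/(72!×3!) = 67525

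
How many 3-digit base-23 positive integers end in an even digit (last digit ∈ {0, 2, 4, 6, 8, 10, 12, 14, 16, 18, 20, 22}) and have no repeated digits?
Last∈{0,2,4,6,8,10,12,14,16,18,20,22}. Last=0: 462. Last nonzero: 11×21×P(21,1) = 4851. Total = 5313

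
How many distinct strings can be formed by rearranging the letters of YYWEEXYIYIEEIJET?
16! / (4! × 5! × 1! × 1! × 1! × 3! × 1!) = 1210809600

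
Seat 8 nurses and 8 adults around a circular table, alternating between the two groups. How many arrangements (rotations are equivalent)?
Fix one of the nurses: (8-1)! ways for the remaining nurses, × 8! ways for the adults = 5040 × 40320 = 203212800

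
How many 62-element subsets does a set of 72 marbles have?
C(72,62) = 72!/(62!×10!) = 536211932256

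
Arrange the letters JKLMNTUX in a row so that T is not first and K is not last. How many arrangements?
By inclusion-exclusion: 8! - 2×(8-1)! + (8-2)! = 40320 - 10080 + 720 = 30960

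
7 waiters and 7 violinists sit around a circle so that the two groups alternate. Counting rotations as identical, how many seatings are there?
Fix one of the waiters: (7-1)! ways for the remaining waiters, × 7! ways for the violinists = 720 × 5040 = 3628800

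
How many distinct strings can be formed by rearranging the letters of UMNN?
4! / (1! × 1! × 2!) = 12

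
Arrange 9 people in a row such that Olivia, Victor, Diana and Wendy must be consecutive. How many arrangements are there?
Treat the 4 as one block: (9-4+1)! × 4! = 720 × 24 = 17280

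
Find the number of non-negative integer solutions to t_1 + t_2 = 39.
C(39+2-1, 2-1) = C(40, 1) = 40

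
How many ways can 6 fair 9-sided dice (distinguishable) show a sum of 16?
Coefficient of x^16 in (x + x² + ... + x^9)^6. By inclusion-exclusion on dice exceeding 9: Σ_j (-1)^j C(6,j)·C(16-1-9j, 5) = C(6,0)·C(15,5) - C(6,1)·C(6,5) = 1·3003 - 6·6 = 2967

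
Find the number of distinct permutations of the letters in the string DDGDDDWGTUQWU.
13! / (1! × 2! × 1! × 2! × 5! × 2!) = 6486480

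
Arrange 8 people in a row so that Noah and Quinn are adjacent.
Treat as block: (8-1)! × 2! = 5040 × 2 = 10080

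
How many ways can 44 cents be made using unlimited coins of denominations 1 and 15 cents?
Coefficient of x^44 in 1/(1-x^1) · 1/(1-x^15). Use j coins of 15 for j = 0..⌊44/15⌋ = 2, the rest in 1s: 2 + 1 = 3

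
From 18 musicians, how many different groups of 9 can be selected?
C(18,9) = 18!/(9!×9!) = 48620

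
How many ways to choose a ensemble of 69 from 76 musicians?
C(76,69) = 76!/(69!×7!) = 2186189400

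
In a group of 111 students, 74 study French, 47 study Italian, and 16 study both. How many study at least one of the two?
|A∪B| = |A| + |B| - |A∩B| = 74 + 47 - 16 = 105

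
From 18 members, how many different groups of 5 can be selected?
C(18,5) = 18!/(5!×13!) = 8568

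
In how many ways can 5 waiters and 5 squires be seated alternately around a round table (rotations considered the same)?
Fix one of the waiters: (5-1)! ways for the remaining waiters, × 5! ways for the squires = 24 × 120 = 2880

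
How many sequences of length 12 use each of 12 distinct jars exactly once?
12! = 479001600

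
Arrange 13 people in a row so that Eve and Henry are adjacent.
Treat as block: (13-1)! × 2! = 479001600 × 2 = 958003200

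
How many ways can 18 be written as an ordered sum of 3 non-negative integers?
C(18+3-1, 3-1) = C(20, 2) = 190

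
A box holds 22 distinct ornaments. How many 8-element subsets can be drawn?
C(22,8) = 22!/(8!×14!) = 319770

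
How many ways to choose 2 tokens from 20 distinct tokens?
C(20,2) = 20!/(2!×18!) = 190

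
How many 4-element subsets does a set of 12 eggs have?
C(12,4) = 12!/(4!×8!) = 495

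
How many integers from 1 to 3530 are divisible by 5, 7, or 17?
⌊3530/5⌋+⌊3530/7⌋+⌊3530/17⌋ - ⌊3530/35⌋-⌊3530/85⌋-⌊3530/119⌋ + ⌊3530/595⌋ = 706+504+207 - 100-41-29 + 5 = 1252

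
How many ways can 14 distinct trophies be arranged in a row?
14! = 87178291200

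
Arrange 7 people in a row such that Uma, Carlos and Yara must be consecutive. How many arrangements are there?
Treat the 3 as one block: (7-3+1)! × 3! = 120 × 6 = 720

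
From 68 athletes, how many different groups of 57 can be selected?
C(68,57) = 68!/(57!×11!) = 1533058025824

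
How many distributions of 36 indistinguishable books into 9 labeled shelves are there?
C(36+9-1, 9-1) = C(44, 8) = 177232627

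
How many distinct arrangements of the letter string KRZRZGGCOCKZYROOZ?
17! / (3! × 1! × 4! × 2! × 2! × 2! × 3!) = 51459408000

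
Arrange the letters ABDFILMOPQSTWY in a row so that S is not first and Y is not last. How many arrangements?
By inclusion-exclusion: 14! - 2×(14-1)! + (14-2)! = 87178291200 - 12454041600 + 479001600 = 75203251200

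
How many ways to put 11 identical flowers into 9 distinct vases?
C(11+9-1, 9-1) = C(19, 8) = 75582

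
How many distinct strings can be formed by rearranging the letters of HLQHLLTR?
8! / (1! × 3! × 2! × 1! × 1!) = 3360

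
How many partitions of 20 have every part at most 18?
Let r_j(i) = number of partitions of i into parts ≤ j, for i = 0..20. r_1(i) = 1 for all i; r_j(i) = r_{j-1}(i) + r_j(i-j). Rows j = 2..18: ≤2: 1 1 2 2 3 3 4 4 5 5 6 6 7 7 8 8 9 9 10 10 11; ≤3: 1 1 2 3 4 5 7 8 10 12 14 16 19 21 24 27 30 33 37 40 44; ≤4: 1 1 2 3 5 6 9 11 15 18 23 27 34 39 47 54 64 72 84 94 108; ≤5: 1 1 2 3 5 7 10 13 18 23 30 37 47 57 70 84 101 119 141 164 192; ≤6: 1 1 2 3 5 7 11 14 20 26 35 44 58 71 90 110 136 163 199 235 282; ≤7: 1 1 2 3 5 7 11 15 21 28 38 49 65 82 105 131 164 201 248 300 364; ≤8: 1 1 2 3 5 7 11 15 22 29 40 52 70 89 116 146 186 230 288 352 434; ≤9: 1 1 2 3 5 7 11 15 22 30 41 54 73 94 123 157 201 252 318 393 488; ≤10: 1 1 2 3 5 7 11 15 22 30 42 55 75 97 128 164 212 267 340 423 530; ≤11: 1 1 2 3 5 7 11 15 22 30 42 56 76 99 131 169 219 278 355 445 560; ≤12: 1 1 2 3 5 7 11 15 22 30 42 56 77 100 133 172 224 285 366 460 582; ≤13: 1 1 2 3 5 7 11 15 22 30 42 56 77 101 134 174 227 290 373 471 597; ≤14: 1 1 2 3 5 7 11 15 22 30 42 56 77 101 135 175 229 293 378 478 608; ≤15: 1 1 2 3 5 7 11 15 22 30 42 56 77 101 135 176 230 295 381 483 615; ≤16: 1 1 2 3 5 7 11 15 22 30 42 56 77 101 135 176 231 296 383 486 620; ≤17: 1 1 2 3 5 7 11 15 22 30 42 56 77 101 135 176 231 297 384 488 623; ≤18: 1 1 2 3 5 7 11 15 22 30 42 56 77 101 135 176 231 297 385 489 625. r_18(20) = 625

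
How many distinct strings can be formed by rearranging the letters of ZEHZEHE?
7! / (2! × 3! × 2!) = 210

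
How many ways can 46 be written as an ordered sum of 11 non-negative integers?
C(46+11-1, 11-1) = C(56, 10) = 35607051480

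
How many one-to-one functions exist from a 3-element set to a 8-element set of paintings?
P(8,3) = 8!/(8-3)! = 336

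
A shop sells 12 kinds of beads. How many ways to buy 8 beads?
C(8+12-1, 12-1) = C(19, 11) = 75582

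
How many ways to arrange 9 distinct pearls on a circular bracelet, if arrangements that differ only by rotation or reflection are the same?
(9-1)!/2 = 40320/2 = 20160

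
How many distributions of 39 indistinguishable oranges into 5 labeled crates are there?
C(39+5-1, 5-1) = C(43, 4) = 123410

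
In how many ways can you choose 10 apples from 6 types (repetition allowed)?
C(10+6-1, 6-1) = C(15, 5) = 3003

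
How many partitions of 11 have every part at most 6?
Let r_j(i) = number of partitions of i into parts ≤ j, for i = 0..11. r_1(i) = 1 for all i; r_j(i) = r_{j-1}(i) + r_j(i-j). Rows j = 2..6: ≤2: 1 1 2 2 3 3 4 4 5 5 6 6; ≤3: 1 1 2 3 4 5 7 8 10 12 14 16; ≤4: 1 1 2 3 5 6 9 11 15 18 23 27; ≤5: 1 1 2 3 5 7 10 13 18 23 30 37; ≤6: 1 1 2 3 5 7 11 14 20 26 35 44. r_6(11) = 44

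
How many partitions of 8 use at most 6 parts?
By conjugation, equals partitions of 8 into parts ≤ 6. Let r_j(i) = number of partitions of i into parts ≤ j, for i = 0..8. r_1(i) = 1 for all i; r_j(i) = r_{j-1}(i) + r_j(i-j). Rows j = 2..6: ≤2: 1 1 2 2 3 3 4 4 5; ≤3: 1 1 2 3 4 5 7 8 10; ≤4: 1 1 2 3 5 6 9 11 15; ≤5: 1 1 2 3 5 7 10 13 18; ≤6: 1 1 2 3 5 7 11 14 20. r_6(8) = 20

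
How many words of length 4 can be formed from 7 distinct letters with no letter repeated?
P(7,4) = 7!/(7-4)! = 840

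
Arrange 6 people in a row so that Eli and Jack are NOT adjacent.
Total - adjacent = 6! - (6-1)!×2 = 720 - 240 = 480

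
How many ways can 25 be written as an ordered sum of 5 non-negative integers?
C(25+5-1, 5-1) = C(29, 4) = 23751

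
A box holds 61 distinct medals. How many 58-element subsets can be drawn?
C(61,58) = 61!/(58!×3!) = 35990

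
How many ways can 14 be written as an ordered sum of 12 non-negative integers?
C(14+12-1, 12-1) = C(25, 11) = 4457400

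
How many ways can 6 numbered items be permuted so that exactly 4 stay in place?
Choose the 4 fixed points C(6,4) = 15, derange the rest: !2 = Σ_{j=0}^{2} (-1)^j·2!/j! = 2 - 2 + 1 = 1. Product = 15 × 1 = 15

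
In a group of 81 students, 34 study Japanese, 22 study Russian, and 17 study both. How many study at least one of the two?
|A∪B| = |A| + |B| - |A∩B| = 34 + 22 - 17 = 39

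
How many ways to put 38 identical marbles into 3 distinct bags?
C(38+3-1, 3-1) = C(40, 2) = 780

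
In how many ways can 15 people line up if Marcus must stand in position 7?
Fix one position: (15-1)! = 87178291200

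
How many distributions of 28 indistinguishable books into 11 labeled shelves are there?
C(28+11-1, 11-1) = C(38, 10) = 472733756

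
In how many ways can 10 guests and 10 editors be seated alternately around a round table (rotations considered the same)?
Fix one of the guests: (10-1)! ways for the remaining guests, × 10! ways for the editors = 362880 × 3628800 = 1316818944000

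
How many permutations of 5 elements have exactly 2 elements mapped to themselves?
Choose the 2 fixed points C(5,2) = 10, derange the rest: !3 = Σ_{j=0}^{3} (-1)^j·3!/j! = 6 - 6 + 3 - 1 = 2. Product = 10 × 2 = 20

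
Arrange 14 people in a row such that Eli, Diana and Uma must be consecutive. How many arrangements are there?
Treat the 3 as one block: (14-3+1)! × 3! = 479001600 × 6 = 2874009600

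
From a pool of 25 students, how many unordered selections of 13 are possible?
C(25,13) = 25!/(13!×12!) = 5200300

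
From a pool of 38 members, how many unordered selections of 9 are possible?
C(38,9) = 38!/(9!×29!) = 163011640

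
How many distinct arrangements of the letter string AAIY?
4! / (1! × 1! × 2!) = 12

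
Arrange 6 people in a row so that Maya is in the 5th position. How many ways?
Fix one position: (6-1)! = 120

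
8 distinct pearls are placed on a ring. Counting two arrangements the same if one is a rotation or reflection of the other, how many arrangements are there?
(8-1)!/2 = 5040/2 = 2520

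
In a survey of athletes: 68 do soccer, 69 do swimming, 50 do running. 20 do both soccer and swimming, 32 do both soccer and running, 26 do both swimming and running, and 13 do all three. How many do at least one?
|A∪B∪C| = 68+69+50-20-32-26+13 = 122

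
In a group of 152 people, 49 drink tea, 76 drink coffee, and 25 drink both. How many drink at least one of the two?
|A∪B| = |A| + |B| - |A∩B| = 49 + 76 - 25 = 100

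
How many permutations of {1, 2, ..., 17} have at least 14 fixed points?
Exactly j fixed points: C(17,j)·!(17-j); sum over j ≥ 14 (derangement numbers via !m = (m-1)·(!(m-1) + !(m-2)): !0..!3 = 1, 0, 1, 2). Σ_{j=14}^{17} C(17,j)·!(17-j) = C(17,14)·!3 + C(17,15)·!2 + C(17,16)·!1 + C(17,17)·!0 = 680·2 + 136·1 + 17·0 + 1·1 = 1497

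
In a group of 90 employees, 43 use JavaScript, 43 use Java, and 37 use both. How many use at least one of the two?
|A∪B| = |A| + |B| - |A∩B| = 43 + 43 - 37 = 49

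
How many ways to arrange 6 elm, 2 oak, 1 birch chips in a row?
9! / (6! × 2! × 1!) = 252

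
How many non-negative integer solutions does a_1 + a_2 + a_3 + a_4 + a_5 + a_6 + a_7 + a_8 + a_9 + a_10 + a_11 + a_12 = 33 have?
C(33+12-1, 12-1) = C(44, 11) = 7669339132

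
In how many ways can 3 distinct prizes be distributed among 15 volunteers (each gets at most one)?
P(15,3) = 15!/(15-3)! = 2730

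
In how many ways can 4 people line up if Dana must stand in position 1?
Fix one position: (4-1)! = 6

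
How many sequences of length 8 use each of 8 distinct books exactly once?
8! = 40320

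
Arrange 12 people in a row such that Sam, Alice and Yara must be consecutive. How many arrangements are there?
Treat the 3 as one block: (12-3+1)! × 3! = 3628800 × 6 = 21772800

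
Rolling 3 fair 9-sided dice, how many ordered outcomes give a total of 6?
Coefficient of x^6 in (x + x² + ... + x^9)^3. By inclusion-exclusion on dice exceeding 9: Σ_j (-1)^j C(3,j)·C(6-1-9j, 2) = C(3,0)·C(5,2) = 1·10 = 10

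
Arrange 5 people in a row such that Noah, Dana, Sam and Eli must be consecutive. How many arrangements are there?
Treat the 4 as one block: (5-4+1)! × 4! = 2 × 24 = 48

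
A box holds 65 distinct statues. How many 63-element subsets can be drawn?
C(65,63) = 65!/(63!×2!) = 2080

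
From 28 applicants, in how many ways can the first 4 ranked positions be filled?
P(28,4) = 28!/(28-4)! = 491400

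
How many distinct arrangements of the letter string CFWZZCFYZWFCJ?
13! / (3! × 1! × 3! × 1! × 3! × 2!) = 14414400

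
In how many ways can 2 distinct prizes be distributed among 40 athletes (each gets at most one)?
P(40,2) = 40!/(40-2)! = 1560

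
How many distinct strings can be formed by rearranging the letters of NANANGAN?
8! / (4! × 3! × 1!) = 280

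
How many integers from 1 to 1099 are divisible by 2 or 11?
⌊1099/2⌋ + ⌊1099/11⌋ - ⌊1099/22⌋ = 549 + 99 - 49 = 599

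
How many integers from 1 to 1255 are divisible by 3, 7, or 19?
⌊1255/3⌋+⌊1255/7⌋+⌊1255/19⌋ - ⌊1255/21⌋-⌊1255/57⌋-⌊1255/133⌋ + ⌊1255/399⌋ = 418+179+66 - 59-22-9 + 3 = 576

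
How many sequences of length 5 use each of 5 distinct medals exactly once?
5! = 120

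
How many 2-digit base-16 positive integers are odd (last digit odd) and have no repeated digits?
Last∈{1,3,5,7,9,11,13,15}. Last=0: 0. Last nonzero: 8×14×P(14,0) = 112. Total = 112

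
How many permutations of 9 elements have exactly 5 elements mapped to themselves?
Choose the 5 fixed points C(9,5) = 126, derange the rest: !4 = Σ_{j=0}^{4} (-1)^j·4!/j! = 24 - 24 + 12 - 4 + 1 = 9. Product = 126 × 9 = 1134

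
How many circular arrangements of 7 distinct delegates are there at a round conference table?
Circular: fix one position, arrange the rest. (7-1)! = 720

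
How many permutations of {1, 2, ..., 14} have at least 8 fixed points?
Exactly j fixed points: C(14,j)·!(14-j); sum over j ≥ 8 (derangement numbers via !m = (m-1)·(!(m-1) + !(m-2)): !0..!6 = 1, 0, 1, 2, 9, 44, 265). Σ_{j=8}^{14} C(14,j)·!(14-j) = C(14,8)·!6 + C(14,9)·!5 + C(14,10)·!4 + C(14,11)·!3 + C(14,12)·!2 + C(14,13)·!1 + C(14,14)·!0 = 3003·265 + 2002·44 + 1001·9 + 364·2 + 91·1 + 14·0 + 1·1 = 893712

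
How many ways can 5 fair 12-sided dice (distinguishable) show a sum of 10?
Coefficient of x^10 in (x + x² + ... + x^12)^5. By inclusion-exclusion on dice exceeding 12: Σ_j (-1)^j C(5,j)·C(10-1-12j, 4) = C(5,0)·C(9,4) = 1·126 = 126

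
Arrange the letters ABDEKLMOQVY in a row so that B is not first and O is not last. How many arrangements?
By inclusion-exclusion: 11! - 2×(11-1)! + (11-2)! = 39916800 - 7257600 + 362880 = 33022080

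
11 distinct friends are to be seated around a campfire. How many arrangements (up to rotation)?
Circular: fix one position, arrange the rest. (11-1)! = 3628800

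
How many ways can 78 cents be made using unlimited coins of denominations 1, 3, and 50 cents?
Coefficient of x^78 in 1/(1-x^1) · 1/(1-x^3) · 1/(1-x^50). Case on j = number of 50-cent coins (j = 0..1); remainder r = 78 - 50j is made from {1,3} in ⌊r/3⌋+1 ways. r = 78, 28 → 27 + 10 = 37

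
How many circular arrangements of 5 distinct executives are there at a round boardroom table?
Circular: fix one position, arrange the rest. (5-1)! = 24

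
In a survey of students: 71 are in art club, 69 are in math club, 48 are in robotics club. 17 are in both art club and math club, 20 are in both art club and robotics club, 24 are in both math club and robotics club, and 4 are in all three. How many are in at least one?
|A∪B∪C| = 71+69+48-17-20-24+4 = 131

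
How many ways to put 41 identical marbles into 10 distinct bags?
C(41+10-1, 10-1) = C(50, 9) = 2505433700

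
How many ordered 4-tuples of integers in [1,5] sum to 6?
Coefficient of x^6 in (x + x² + ... + x^5)^4. By inclusion-exclusion on dice exceeding 5: Σ_j (-1)^j C(4,j)·C(6-1-5j, 3) = C(4,0)·C(5,3) = 1·10 = 10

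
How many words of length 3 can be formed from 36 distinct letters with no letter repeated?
P(36,3) = 36!/(36-3)! = 42840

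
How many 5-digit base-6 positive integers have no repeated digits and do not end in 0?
Last digit: 5 nonzero choices. First digit: 4 (nonzero, ≠last). Middle 3: P(4,3) = 24. Total = 480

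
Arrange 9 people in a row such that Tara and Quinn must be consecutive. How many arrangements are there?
Treat the 2 as one block: (9-2+1)! × 2! = 40320 × 2 = 80640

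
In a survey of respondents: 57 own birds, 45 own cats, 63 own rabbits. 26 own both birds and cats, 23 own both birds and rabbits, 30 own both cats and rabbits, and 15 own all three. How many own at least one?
|A∪B∪C| = 57+45+63-26-23-30+15 = 101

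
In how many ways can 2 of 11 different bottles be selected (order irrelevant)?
C(11,2) = 11!/(2!×9!) = 55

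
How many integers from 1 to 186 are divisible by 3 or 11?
⌊186/3⌋ + ⌊186/11⌋ - ⌊186/33⌋ = 62 + 16 - 5 = 73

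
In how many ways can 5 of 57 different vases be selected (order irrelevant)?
C(57,5) = 57!/(5!×52!) = 4187106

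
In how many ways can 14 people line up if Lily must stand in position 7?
Fix one position: (14-1)! = 6227020800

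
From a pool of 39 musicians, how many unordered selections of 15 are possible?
C(39,15) = 39!/(15!×24!) = 25140840660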